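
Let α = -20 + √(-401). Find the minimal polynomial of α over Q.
m_α(x) = x^2 + 40x + 801

From α + 20 = √(-401), squaring gives (α + 20)^2 = -401, i.e. α^2 + 40α + 400 = -401, so α^2 + 40α + 801 = 0. The discriminant of x^2 + 40x + 801 is (40)^2 - 4·(801) = 1600 - 3204 = -1604, and 4·(-401) is not a perfect square in Q since -401 is squarefree and ≠ 1. Hence x^2 + 40x + 801 is irreducible over Q and is the minimal polynomial of α.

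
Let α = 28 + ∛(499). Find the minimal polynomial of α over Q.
m_α(x) = x^3 - 84x^2 + 2352x - 22451

Set β = α - 28 = ∛(499), so β^3 = 499. Then (α - 28)^3 - 499 = 0, i.e. α is a root of g(x) = (x - 28)^3 - 499 = x^3 - 84x^2 + 2352x - 22451. Since g(x) = h(x - 28) where h(x) = x^3 - 499, and h is irreducible over Q (because 499 is not a perfect cube, so h has no rational root, and a monic cubic with no rational root is irreducible), g is also irreducible (irreducibility is preserved under the substitution x → x - 28). Hence m_α(x) = x^3 - 84x^2 + 2352x - 22451.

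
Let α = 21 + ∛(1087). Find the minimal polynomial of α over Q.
m_α(x) = x^3 - 63x^2 + 1323x - 10348

Set β = α - 21 = ∛(1087), so β^3 = 1087. Then (α - 21)^3 - 1087 = 0, i.e. α is a root of g(x) = (x - 21)^3 - 1087 = x^3 - 63x^2 + 1323x - 10348. Since g(x) = h(x - 21) where h(x) = x^3 - 1087, and h is irreducible over Q (because 1087 is not a perfect cube, so h has no rational root, and a monic cubic with no rational root is irreducible), g is also irreducible (irreducibility is preserved under the substitution x → x - 21). Hence m_α(x) = x^3 - 63x^2 + 1323x - 10348.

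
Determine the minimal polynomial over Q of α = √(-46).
m_α(x) = x^2 + 46

α satisfies α^2 + 46 = 0, so x^2 + 46 annihilates α. Since d = -46 is squarefree and ≠ 1, it is not a perfect square in Q, so x^2 + 46 has no rational root and is therefore irreducible over Q (a degree-2 polynomial over a field is irreducible iff it has no root). Hence m_α(x) = x^2 + 46.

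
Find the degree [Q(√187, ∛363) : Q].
[Q(√187, ∛363) : Q] = 6

Let L = Q(√187, ∛363). Since Q(√187) ⊂ L and [Q(√187):Q] = 2, the tower law gives 2 | [L:Q]. Likewise Q(∛363) ⊂ L with [Q(∛363):Q] = 3 (because 363 is not a perfect cube), so 3 | [L:Q]. As gcd(2,3) = 1, [L:Q] is divisible by 6. Conversely L is generated over Q by √187 and ∛363, so [L:Q] ≤ 2·3 = 6. Therefore [Q(√187, ∛363) : Q] = 6.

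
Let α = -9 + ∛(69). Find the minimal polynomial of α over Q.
m_α(x) = x^3 + 27x^2 + 243x + 660

Set β = α + 9 = ∛(69), so β^3 = 69. Then (α + 9)^3 - 69 = 0, i.e. α is a root of g(x) = (x + 9)^3 - 69 = x^3 + 27x^2 + 243x + 660. Since g(x) = h(x + 9) where h(x) = x^3 - 69, and h is irreducible over Q (because 69 is not a perfect cube, so h has no rational root, and a monic cubic with no rational root is irreducible), g is also irreducible (irreducibility is preserved under the substitution x → x + 9). Hence m_α(x) = x^3 + 27x^2 + 243x + 660.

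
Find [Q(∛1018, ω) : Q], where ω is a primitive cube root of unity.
[Q(∛1018, ω) : Q] = 6

[Q(∛1018):Q] = 3 (min poly x^3 - 1018, irreducible since 1018 is not a perfect cube). [Q(ω):Q] = 2 (min poly x^2 + x + 1). Since Q(∛1018) ⊂ R and ω ∉ R, we have ω ∉ Q(∛1018), so x^2 + x + 1 remains irreducible over Q(∛1018) and [Q(∛1018, ω) : Q(∛1018)] = 2. By the tower law, [Q(∛1018, ω) : Q] = 3 · 2 = 6. (In fact Q(∛1018, ω) is the splitting field of x^3 - 1018 over Q.)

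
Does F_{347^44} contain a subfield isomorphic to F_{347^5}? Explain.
No: F_{347^5} is not a subfield of F_{347^44}

F_{p^m} embeds in F_{p^n} iff m | n. Here 5 ∤ 44 (since 44 = 8·5 + 4 with remainder 4 ≠ 0), so F_{347^5} is not a subfield of F_{347^44}. Equivalently: if it were, the tower law would give 5 = [F_{347^5}:F_347] dividing [F_{347^44}:F_347] = 44, contradiction.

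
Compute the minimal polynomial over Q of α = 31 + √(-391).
m_α(x) = x^2 - 62x + 1352

From α - 31 = √(-391), squaring gives (α - 31)^2 = -391, i.e. α^2 - 62α + 961 = -391, so α^2 - 62α + 1352 = 0. The discriminant of x^2 - 62x + 1352 is (-62)^2 - 4·(1352) = 3844 - 5408 = -1564, and 4·(-391) is not a perfect square in Q since -391 is squarefree and ≠ 1. Hence x^2 - 62x + 1352 is irreducible over Q and is the minimal polynomial of α.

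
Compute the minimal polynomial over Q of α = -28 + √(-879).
m_α(x) = x^2 + 56x + 1663

From α + 28 = √(-879), squaring gives (α + 28)^2 = -879, i.e. α^2 + 56α + 784 = -879, so α^2 + 56α + 1663 = 0. The discriminant of x^2 + 56x + 1663 is (56)^2 - 4·(1663) = 3136 - 6652 = -3516, and 4·(-879) is not a perfect square in Q since -879 is squarefree and ≠ 1. Hence x^2 + 56x + 1663 is irreducible over Q and is the minimal polynomial of α.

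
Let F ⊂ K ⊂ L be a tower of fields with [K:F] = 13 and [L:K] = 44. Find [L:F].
[L:F] = 572

The tower law says that for any tower of field extensions F ⊂ K ⊂ L with finite degrees, [L:F] = [L:K] · [K:F]. Here this gives [L:F] = 44 · 13 = 572.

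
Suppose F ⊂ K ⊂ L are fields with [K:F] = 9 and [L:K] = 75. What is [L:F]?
[L:F] = 675

The tower law says that for any tower of field extensions F ⊂ K ⊂ L with finite degrees, [L:F] = [L:K] · [K:F]. Here this gives [L:F] = 75 · 9 = 675.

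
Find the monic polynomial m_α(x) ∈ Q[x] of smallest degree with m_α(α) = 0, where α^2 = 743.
m_α(x) = x^2 - 743

α satisfies α^2 - 743 = 0, so x^2 - 743 annihilates α. Since d = 743 is squarefree and ≠ 1, it is not a perfect square in Q, so x^2 - 743 has no rational root and is therefore irreducible over Q (a degree-2 polynomial over a field is irreducible iff it has no root). Hence m_α(x) = x^2 - 743.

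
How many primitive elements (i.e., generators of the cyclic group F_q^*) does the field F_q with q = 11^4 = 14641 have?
There are φ(14640) = 3840 primitive elements

F_q^* is cyclic of order q - 1 = 14640. A cyclic group of order m has exactly φ(m) generators. Here m = 14640 = 2^4 · 3 · 5 · 61, so the number of primitive elements is φ(14640) = 3840.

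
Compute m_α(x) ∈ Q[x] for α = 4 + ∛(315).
m_α(x) = x^3 - 12x^2 + 48x - 379

Set β = α - 4 = ∛(315), so β^3 = 315. Then (α - 4)^3 - 315 = 0, i.e. α is a root of g(x) = (x - 4)^3 - 315 = x^3 - 12x^2 + 48x - 379. Since g(x) = h(x - 4) where h(x) = x^3 - 315, and h is irreducible over Q (because 315 is not a perfect cube, so h has no rational root, and a monic cubic with no rational root is irreducible), g is also irreducible (irreducibility is preserved under the substitution x → x - 4). Hence m_α(x) = x^3 - 12x^2 + 48x - 379.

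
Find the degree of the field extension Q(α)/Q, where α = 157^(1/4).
[Q(α):Q] = 4

α is a root of x^4 - 157. By Eisenstein's criterion at the prime p = 157 (which divides the constant term 157 but p^2 = 24649 does not, since 157 is squarefree), x^4 - 157 is irreducible over Q. Hence [Q(α):Q] = 4.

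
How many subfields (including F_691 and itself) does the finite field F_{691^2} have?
F_{691^2} has 2 subfields

The subfields of F_{p^n} are exactly the fields F_{p^d} for d | n (each is the fixed field of the unique index-d subgroup of Gal(F_{p^n}/F_p) ≅ Z/nZ). The divisors of n = 2 are {1, 2}, giving 2 subfields: F_{691^1}, F_{691^2}.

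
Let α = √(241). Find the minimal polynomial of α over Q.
m_α(x) = x^2 - 241

α satisfies α^2 - 241 = 0, so x^2 - 241 annihilates α. Since d = 241 is squarefree and ≠ 1, it is not a perfect square in Q, so x^2 - 241 has no rational root and is therefore irreducible over Q (a degree-2 polynomial over a field is irreducible iff it has no root). Hence m_α(x) = x^2 - 241.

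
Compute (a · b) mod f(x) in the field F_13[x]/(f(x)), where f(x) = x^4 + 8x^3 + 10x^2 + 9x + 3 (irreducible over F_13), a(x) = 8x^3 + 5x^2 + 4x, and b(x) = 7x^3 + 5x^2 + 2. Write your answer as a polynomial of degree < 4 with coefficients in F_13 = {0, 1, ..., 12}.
a · b ≡ 8x^3 + 9x^2 + 11x + 5 (mod f(x))

Multiply in F_13[x]: a(x)·b(x) = (8x^3 + 5x^2 + 4x)·(7x^3 + 5x^2 + 2) = 4x^6 + 10x^5 + x^4 + 10x^3 + 10x^2 + 8x. This has degree ≥ 4, so divide by f(x) over F_13: 4x^6 + 10x^5 + x^4 + 10x^3 + 10x^2 + 8x = (4x^2 + 4x + 7)·(x^4 + 8x^3 + 10x^2 + 9x + 3) + (8x^3 + 9x^2 + 11x + 5). Hence a·b ≡ 8x^3 + 9x^2 + 11x + 5 (mod f). (F_13[x]/(f) is a field with 13^4 = 28561 elements since f is irreducible of degree 4.)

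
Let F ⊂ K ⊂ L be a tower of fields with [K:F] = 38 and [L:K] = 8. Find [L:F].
[L:F] = 304

The tower law says that for any tower of field extensions F ⊂ K ⊂ L with finite degrees, [L:F] = [L:K] · [K:F]. Here this gives [L:F] = 8 · 38 = 304.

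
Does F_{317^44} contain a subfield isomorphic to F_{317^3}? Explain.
No: F_{317^3} is not a subfield of F_{317^44}

F_{p^m} embeds in F_{p^n} iff m | n. Here 3 ∤ 44 (since 44 = 14·3 + 2 with remainder 2 ≠ 0), so F_{317^3} is not a subfield of F_{317^44}. Equivalently: if it were, the tower law would give 3 = [F_{317^3}:F_317] dividing [F_{317^44}:F_317] = 44, contradiction.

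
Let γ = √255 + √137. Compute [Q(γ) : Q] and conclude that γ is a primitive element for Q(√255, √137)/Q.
[Q(γ) : Q] = 4 (equivalently, Q(γ) = Q(√255, √137))

Obviously Q(γ) ⊆ Q(√255, √137), and [Q(√255, √137):Q] = 4 (since 255, 137 are distinct squarefree integers > 1 with 34935 not a perfect square). To show equality we compute the minimal polynomial of γ. From γ = √255 + √137: γ^2 = 255 + 2√(34935) + 137 = 392 + 2√(34935), so γ^2 - 392 = 2√(34935); squaring, (γ^2 - 392)^2 = 4·34935, i.e. γ^4 - 784γ^2 + 153664 - 139740 = 0, i.e. γ^4 - 784γ^2 + 13924 = 0. So γ is a root of x^4 - 784x^2 + 13924. This polynomial is irreducible over Q: it has no rational root (each ±√255 ± √137 is irrational), and any factorization into two quadratics over Q would force √(34935) ∈ Q (pairing opposite roots) or √255, √137 ∈ Q (other pairings), all impossible. Hence [Q(γ):Q] = 4 = [Q(√255, √137):Q], so Q(γ) = Q(√255, √137).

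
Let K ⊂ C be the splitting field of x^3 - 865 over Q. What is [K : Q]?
[K : Q] = 6

The roots of x^3 - 865 are ∛865, ω∛865, ω^2∛865 where ω = e^(2πi/3) is a primitive cube root of unity, so K = Q(∛865, ω). Now [Q(∛865):Q] = 3 (since 865 is not a perfect cube, x^3 - 865 is irreducible) and [Q(ω):Q] = 2. Both 2 and 3 divide [K:Q], and [K:Q] ≤ 3·2 = 6, so [K:Q] = 6. (Equivalently: Q(∛865) ⊂ R but ω ∉ R, so [K : Q(∛865)] = 2.)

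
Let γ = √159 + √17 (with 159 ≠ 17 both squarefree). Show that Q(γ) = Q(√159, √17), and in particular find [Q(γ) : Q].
[Q(γ) : Q] = 4 (equivalently, Q(γ) = Q(√159, √17))

Obviously Q(γ) ⊆ Q(√159, √17), and [Q(√159, √17):Q] = 4 (since 159, 17 are distinct squarefree integers > 1 with 2703 not a perfect square). To show equality we compute the minimal polynomial of γ. From γ = √159 + √17: γ^2 = 159 + 2√(2703) + 17 = 176 + 2√(2703), so γ^2 - 176 = 2√(2703); squaring, (γ^2 - 176)^2 = 4·2703, i.e. γ^4 - 352γ^2 + 30976 - 10812 = 0, i.e. γ^4 - 352γ^2 + 20164 = 0. So γ is a root of x^4 - 352x^2 + 20164. This polynomial is irreducible over Q: it has no rational root (each ±√159 ± √17 is irrational), and any factorization into two quadratics over Q would force √(2703) ∈ Q (pairing opposite roots) or √159, √17 ∈ Q (other pairings), all impossible. Hence [Q(γ):Q] = 4 = [Q(√159, √17):Q], so Q(γ) = Q(√159, √17).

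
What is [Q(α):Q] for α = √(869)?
[Q(α):Q] = 2

[Q(α):Q] equals the degree of the minimal polynomial of α. Here α^2 = 869 and x^2 - 869 is irreducible (d = 869 is squarefree, ≠ 1, hence not a square), so deg(m_α) = 2. Thus [Q(α):Q] = 2.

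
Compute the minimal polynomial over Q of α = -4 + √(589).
m_α(x) = x^2 + 8x - 573

From α + 4 = √(589), squaring gives (α + 4)^2 = 589, i.e. α^2 + 8α + 16 = 589, so α^2 + 8α - 573 = 0. The discriminant of x^2 + 8x - 573 is (8)^2 - 4·(-573) = 64 + 2292 = 2356, and 4·(589) is not a perfect square in Q since 589 is squarefree and ≠ 1. Hence x^2 + 8x - 573 is irreducible over Q and is the minimal polynomial of α.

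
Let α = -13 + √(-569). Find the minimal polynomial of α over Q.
m_α(x) = x^2 + 26x + 738

From α + 13 = √(-569), squaring gives (α + 13)^2 = -569, i.e. α^2 + 26α + 169 = -569, so α^2 + 26α + 738 = 0. The discriminant of x^2 + 26x + 738 is (26)^2 - 4·(738) = 676 - 2952 = -2276, and 4·(-569) is not a perfect square in Q since -569 is squarefree and ≠ 1. Hence x^2 + 26x + 738 is irreducible over Q and is the minimal polynomial of α.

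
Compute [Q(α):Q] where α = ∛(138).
[Q(α):Q] = 3

The minimal polynomial of α is x^3 - 138, irreducible over Q since 138 is not a perfect cube (so x^3 - 138 has no rational root). Hence [Q(α):Q] = deg(m_α) = 3.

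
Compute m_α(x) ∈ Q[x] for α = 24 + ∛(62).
m_α(x) = x^3 - 72x^2 + 1728x - 13886

Set β = α - 24 = ∛(62), so β^3 = 62. Then (α - 24)^3 - 62 = 0, i.e. α is a root of g(x) = (x - 24)^3 - 62 = x^3 - 72x^2 + 1728x - 13886. Since g(x) = h(x - 24) where h(x) = x^3 - 62, and h is irreducible over Q (because 62 is not a perfect cube, so h has no rational root, and a monic cubic with no rational root is irreducible), g is also irreducible (irreducibility is preserved under the substitution x → x - 24). Hence m_α(x) = x^3 - 72x^2 + 1728x - 13886.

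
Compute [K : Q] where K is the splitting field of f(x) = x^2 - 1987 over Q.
[K : Q] = 2

f(x) = x^2 - 1987 factors as (x - √1987)(x + √1987). The splitting field is K = Q(√1987). Since 1987 is squarefree and > 1, it is not a perfect square, so x^2 - 1987 is irreducible over Q and [Q(√1987) : Q] = 2. Hence [K : Q] = 2.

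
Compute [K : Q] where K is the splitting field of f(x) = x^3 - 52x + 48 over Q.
[K : Q] = 6

By the rational root test, any rational root of the monic integer polynomial f(x) = x^3 - 52x + 48 must be an integer dividing the constant term 48, i.e. one of ±{1, 2, 3, 4, 6, 8, 12, 16, 24, 48}. Evaluating: f(1) = -3, f(-1) = 99, f(2) = -48, f(-2) = 144, f(3) = -81, f(-3) = 177, f(4) = -96, f(-4) = 192, f(6) = -48, f(-6) = 144, f(8) = 144, f(-8) = -48, f(12) = 1152, f(-12) = -1056, f(16) = 3312, f(-16) = -3216, f(24) = 12624, f(-24) = -12528, f(48) = 108144, f(-48) = -108048; none is 0, so f has no rational root and is therefore irreducible over Q (a cubic with no linear factor over a field is irreducible). For an irreducible cubic, the Galois group is A_3 or S_3 according as the discriminant disc(f) = -4a^3 - 27b^2 = -4·(-52)^3 - 27·(48)^2 = 500224 is or is not a square in Q. Here disc(f) = 500224 is not a perfect square in Q, so the Galois group of f over Q is not contained in A_3 and must be all of S_3. The splitting field has degree |S_3| = 6 over Q, so [K : Q] = 6.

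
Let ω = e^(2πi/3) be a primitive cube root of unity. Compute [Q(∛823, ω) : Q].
[Q(∛823, ω) : Q] = 6

[Q(∛823):Q] = 3 (min poly x^3 - 823, irreducible since 823 is not a perfect cube). [Q(ω):Q] = 2 (min poly x^2 + x + 1). Since Q(∛823) ⊂ R and ω ∉ R, we have ω ∉ Q(∛823), so x^2 + x + 1 remains irreducible over Q(∛823) and [Q(∛823, ω) : Q(∛823)] = 2. By the tower law, [Q(∛823, ω) : Q] = 3 · 2 = 6. (In fact Q(∛823, ω) is the splitting field of x^3 - 823 over Q.)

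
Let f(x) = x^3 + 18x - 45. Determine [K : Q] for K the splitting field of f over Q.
[K : Q] = 6

By the rational root test, any rational root of the monic integer polynomial f(x) = x^3 + 18x - 45 must be an integer dividing the constant term -45, i.e. one of ±{1, 3, 5, 9, 15, 45}. Evaluating: f(1) = -26, f(-1) = -64, f(3) = 36, f(-3) = -126, f(5) = 170, f(-5) = -260, f(9) = 846, f(-9) = -936, f(15) = 3600, f(-15) = -3690, f(45) = 91890, f(-45) = -91980; none is 0, so f has no rational root and is therefore irreducible over Q (a cubic with no linear factor over a field is irreducible). For an irreducible cubic, the Galois group is A_3 or S_3 according as the discriminant disc(f) = -4a^3 - 27b^2 = -4·(18)^3 - 27·(-45)^2 = -78003 is or is not a square in Q. Here disc(f) = -78003 is not a perfect square in Q, so the Galois group of f over Q is not contained in A_3 and must be all of S_3. The splitting field has degree |S_3| = 6 over Q, so [K : Q] = 6.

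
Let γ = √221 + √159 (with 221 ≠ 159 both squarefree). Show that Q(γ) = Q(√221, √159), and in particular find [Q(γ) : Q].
[Q(γ) : Q] = 4 (equivalently, Q(γ) = Q(√221, √159))

Obviously Q(γ) ⊆ Q(√221, √159), and [Q(√221, √159):Q] = 4 (since 221, 159 are distinct squarefree integers > 1 with 35139 not a perfect square). To show equality we compute the minimal polynomial of γ. From γ = √221 + √159: γ^2 = 221 + 2√(35139) + 159 = 380 + 2√(35139), so γ^2 - 380 = 2√(35139); squaring, (γ^2 - 380)^2 = 4·35139, i.e. γ^4 - 760γ^2 + 144400 - 140556 = 0, i.e. γ^4 - 760γ^2 + 3844 = 0. So γ is a root of x^4 - 760x^2 + 3844. This polynomial is irreducible over Q: it has no rational root (each ±√221 ± √159 is irrational), and any factorization into two quadratics over Q would force √(35139) ∈ Q (pairing opposite roots) or √221, √159 ∈ Q (other pairings), all impossible. Hence [Q(γ):Q] = 4 = [Q(√221, √159):Q], so Q(γ) = Q(√221, √159).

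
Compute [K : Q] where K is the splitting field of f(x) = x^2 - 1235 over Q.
[K : Q] = 2

f(x) = x^2 - 1235 factors as (x - √1235)(x + √1235). The splitting field is K = Q(√1235). Since 1235 is squarefree and > 1, it is not a perfect square, so x^2 - 1235 is irreducible over Q and [Q(√1235) : Q] = 2. Hence [K : Q] = 2.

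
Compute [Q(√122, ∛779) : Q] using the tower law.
[Q(√122, ∛779) : Q] = 6

Let L = Q(√122, ∛779). Since Q(√122) ⊂ L and [Q(√122):Q] = 2, the tower law gives 2 | [L:Q]. Likewise Q(∛779) ⊂ L with [Q(∛779):Q] = 3 (because 779 is not a perfect cube), so 3 | [L:Q]. As gcd(2,3) = 1, [L:Q] is divisible by 6. Conversely L is generated over Q by √122 and ∛779, so [L:Q] ≤ 2·3 = 6. Therefore [Q(√122, ∛779) : Q] = 6.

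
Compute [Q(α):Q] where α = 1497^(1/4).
[Q(α):Q] = 4

α is a root of x^4 - 1497. By Eisenstein's criterion at the prime p = 3 (which divides the constant term 1497 but p^2 = 9 does not, since 1497 is squarefree), x^4 - 1497 is irreducible over Q. Hence [Q(α):Q] = 4.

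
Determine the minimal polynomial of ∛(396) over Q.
m_α(x) = x^3 - 396

α satisfies α^3 = 396, so x^3 - 396 annihilates α. By the rational root test, a rational root p/q (in lowest terms) of x^3 - 396 would satisfy p^3 = 396 q^3, forcing q = 1 and p^3 = 396; but 396 is not a perfect cube, contradiction. A monic cubic over Q with no rational root is irreducible (any nontrivial factorization would include a linear factor). Hence x^3 - 396 is the minimal polynomial of α, and in particular [Q(α):Q] = 3.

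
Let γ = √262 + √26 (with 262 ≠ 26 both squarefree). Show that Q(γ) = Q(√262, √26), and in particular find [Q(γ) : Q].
[Q(γ) : Q] = 4 (equivalently, Q(γ) = Q(√262, √26))

Obviously Q(γ) ⊆ Q(√262, √26), and [Q(√262, √26):Q] = 4 (since 262, 26 are distinct squarefree integers > 1 with 6812 not a perfect square). To show equality we compute the minimal polynomial of γ. From γ = √262 + √26: γ^2 = 262 + 2√(6812) + 26 = 288 + 2√(6812), so γ^2 - 288 = 2√(6812); squaring, (γ^2 - 288)^2 = 4·6812, i.e. γ^4 - 576γ^2 + 82944 - 27248 = 0, i.e. γ^4 - 576γ^2 + 55696 = 0. So γ is a root of x^4 - 576x^2 + 55696. This polynomial is irreducible over Q: it has no rational root (each ±√262 ± √26 is irrational), and any factorization into two quadratics over Q would force √(6812) ∈ Q (pairing opposite roots) or √262, √26 ∈ Q (other pairings), all impossible. Hence [Q(γ):Q] = 4 = [Q(√262, √26):Q], so Q(γ) = Q(√262, √26).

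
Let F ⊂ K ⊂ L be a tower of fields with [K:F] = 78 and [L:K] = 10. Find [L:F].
[L:F] = 780

The tower law says that for any tower of field extensions F ⊂ K ⊂ L with finite degrees, [L:F] = [L:K] · [K:F]. Here this gives [L:F] = 10 · 78 = 780.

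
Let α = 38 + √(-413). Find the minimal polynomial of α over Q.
m_α(x) = x^2 - 76x + 1857

From α - 38 = √(-413), squaring gives (α - 38)^2 = -413, i.e. α^2 - 76α + 1444 = -413, so α^2 - 76α + 1857 = 0. The discriminant of x^2 - 76x + 1857 is (-76)^2 - 4·(1857) = 5776 - 7428 = -1652, and 4·(-413) is not a perfect square in Q since -413 is squarefree and ≠ 1. Hence x^2 - 76x + 1857 is irreducible over Q and is the minimal polynomial of α.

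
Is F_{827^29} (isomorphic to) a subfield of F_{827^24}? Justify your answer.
No: F_{827^29} is not a subfield of F_{827^24}

F_{p^m} embeds in F_{p^n} iff m | n. Here 29 ∤ 24 (since 24 = 0·29 + 24 with remainder 24 ≠ 0), so F_{827^29} is not a subfield of F_{827^24}. Equivalently: if it were, the tower law would give 29 = [F_{827^29}:F_827] dividing [F_{827^24}:F_827] = 24, contradiction.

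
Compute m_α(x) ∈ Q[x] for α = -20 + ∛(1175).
m_α(x) = x^3 + 60x^2 + 1200x + 6825

Set β = α + 20 = ∛(1175), so β^3 = 1175. Then (α + 20)^3 - 1175 = 0, i.e. α is a root of g(x) = (x + 20)^3 - 1175 = x^3 + 60x^2 + 1200x + 6825. Since g(x) = h(x + 20) where h(x) = x^3 - 1175, and h is irreducible over Q (because 1175 is not a perfect cube, so h has no rational root, and a monic cubic with no rational root is irreducible), g is also irreducible (irreducibility is preserved under the substitution x → x + 20). Hence m_α(x) = x^3 + 60x^2 + 1200x + 6825.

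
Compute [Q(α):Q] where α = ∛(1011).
[Q(α):Q] = 3

The minimal polynomial of α is x^3 - 1011, irreducible over Q since 1011 is not a perfect cube (so x^3 - 1011 has no rational root). Hence [Q(α):Q] = deg(m_α) = 3.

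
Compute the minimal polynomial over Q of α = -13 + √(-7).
m_α(x) = x^2 + 26x + 176

From α + 13 = √(-7), squaring gives (α + 13)^2 = -7, i.e. α^2 + 26α + 169 = -7, so α^2 + 26α + 176 = 0. The discriminant of x^2 + 26x + 176 is (26)^2 - 4·(176) = 676 - 704 = -28, and 4·(-7) is not a perfect square in Q since -7 is squarefree and ≠ 1. Hence x^2 + 26x + 176 is irreducible over Q and is the minimal polynomial of α.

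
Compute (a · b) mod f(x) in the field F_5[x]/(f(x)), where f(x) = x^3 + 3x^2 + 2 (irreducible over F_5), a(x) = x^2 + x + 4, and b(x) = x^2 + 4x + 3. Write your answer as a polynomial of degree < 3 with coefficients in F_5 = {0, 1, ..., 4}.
a · b ≡ 2x + 3 (mod f(x))

Multiply in F_5[x]: a(x)·b(x) = (x^2 + x + 4)·(x^2 + 4x + 3) = x^4 + x^2 + 4x + 2. This has degree ≥ 3, so divide by f(x) over F_5: x^4 + x^2 + 4x + 2 = (x + 2)·(x^3 + 3x^2 + 2) + (2x + 3). Hence a·b ≡ 2x + 3 (mod f). (F_5[x]/(f) is a field with 5^3 = 125 elements since f is irreducible of degree 3.)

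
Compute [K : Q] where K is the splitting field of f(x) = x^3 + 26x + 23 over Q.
[K : Q] = 6

By the rational root test, any rational root of the monic integer polynomial f(x) = x^3 + 26x + 23 must be an integer dividing the constant term 23, i.e. one of ±{1, 23}. Evaluating: f(1) = 50, f(-1) = -4, f(23) = 12788, f(-23) = -12742; none is 0, so f has no rational root and is therefore irreducible over Q (a cubic with no linear factor over a field is irreducible). For an irreducible cubic, the Galois group is A_3 or S_3 according as the discriminant disc(f) = -4a^3 - 27b^2 = -4·(26)^3 - 27·(23)^2 = -84587 is or is not a square in Q. Here disc(f) = -84587 is not a perfect square in Q, so the Galois group of f over Q is not contained in A_3 and must be all of S_3. The splitting field has degree |S_3| = 6 over Q, so [K : Q] = 6.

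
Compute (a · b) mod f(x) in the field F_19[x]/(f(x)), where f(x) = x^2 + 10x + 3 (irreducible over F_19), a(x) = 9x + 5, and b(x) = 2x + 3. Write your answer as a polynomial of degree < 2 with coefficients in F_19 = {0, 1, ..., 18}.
a · b ≡ 9x + 18 (mod f(x))

Multiply in F_19[x]: a(x)·b(x) = (9x + 5)·(2x + 3) = 18x^2 + 18x + 15. This has degree ≥ 2, so divide by f(x) over F_19: 18x^2 + 18x + 15 = (18)·(x^2 + 10x + 3) + (9x + 18). Hence a·b ≡ 9x + 18 (mod f). (F_19[x]/(f) is a field with 19^2 = 361 elements since f is irreducible of degree 2.)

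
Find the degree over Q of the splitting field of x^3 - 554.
[K : Q] = 6

The roots of x^3 - 554 are ∛554, ω∛554, ω^2∛554 where ω = e^(2πi/3) is a primitive cube root of unity, so K = Q(∛554, ω). Now [Q(∛554):Q] = 3 (since 554 is not a perfect cube, x^3 - 554 is irreducible) and [Q(ω):Q] = 2. Both 2 and 3 divide [K:Q], and [K:Q] ≤ 3·2 = 6, so [K:Q] = 6. (Equivalently: Q(∛554) ⊂ R but ω ∉ R, so [K : Q(∛554)] = 2.)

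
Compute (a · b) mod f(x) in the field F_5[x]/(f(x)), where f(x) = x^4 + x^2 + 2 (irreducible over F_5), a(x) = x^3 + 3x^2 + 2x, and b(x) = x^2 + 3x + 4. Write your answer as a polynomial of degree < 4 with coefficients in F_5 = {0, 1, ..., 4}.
a · b ≡ 4x^3 + 2x^2 + x + 3 (mod f(x))

Multiply in F_5[x]: a(x)·b(x) = (x^3 + 3x^2 + 2x)·(x^2 + 3x + 4) = x^5 + x^4 + 3x^2 + 3x. This has degree ≥ 4, so divide by f(x) over F_5: x^5 + x^4 + 3x^2 + 3x = (x + 1)·(x^4 + x^2 + 2) + (4x^3 + 2x^2 + x + 3). Hence a·b ≡ 4x^3 + 2x^2 + x + 3 (mod f). (F_5[x]/(f) is a field with 5^4 = 625 elements since f is irreducible of degree 4.)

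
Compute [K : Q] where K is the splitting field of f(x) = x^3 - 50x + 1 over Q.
[K : Q] = 6

By the rational root test, any rational root of the monic integer polynomial f(x) = x^3 - 50x + 1 must be an integer dividing the constant term 1, i.e. one of ±{1}. Evaluating: f(1) = -48, f(-1) = 50; none is 0, so f has no rational root and is therefore irreducible over Q (a cubic with no linear factor over a field is irreducible). For an irreducible cubic, the Galois group is A_3 or S_3 according as the discriminant disc(f) = -4a^3 - 27b^2 = -4·(-50)^3 - 27·(1)^2 = 499973 is or is not a square in Q. Here disc(f) = 499973 is not a perfect square in Q, so the Galois group of f over Q is not contained in A_3 and must be all of S_3. The splitting field has degree |S_3| = 6 over Q, so [K : Q] = 6.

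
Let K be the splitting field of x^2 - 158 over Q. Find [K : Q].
[K : Q] = 2

f(x) = x^2 - 158 factors as (x - √158)(x + √158). The splitting field is K = Q(√158). Since 158 is squarefree and > 1, it is not a perfect square, so x^2 - 158 is irreducible over Q and [Q(√158) : Q] = 2. Hence [K : Q] = 2.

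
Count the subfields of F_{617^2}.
F_{617^2} has 2 subfields

The subfields of F_{p^n} are exactly the fields F_{p^d} for d | n (each is the fixed field of the unique index-d subgroup of Gal(F_{p^n}/F_p) ≅ Z/nZ). The divisors of n = 2 are {1, 2}, giving 2 subfields: F_{617^1}, F_{617^2}.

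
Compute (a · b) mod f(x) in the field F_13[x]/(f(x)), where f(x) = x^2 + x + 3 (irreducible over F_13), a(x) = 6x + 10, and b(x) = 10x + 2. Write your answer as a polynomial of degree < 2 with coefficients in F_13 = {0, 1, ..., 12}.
a · b ≡ 9 (mod f(x))

Multiply in F_13[x]: a(x)·b(x) = (6x + 10)·(10x + 2) = 8x^2 + 8x + 7. This has degree ≥ 2, so divide by f(x) over F_13: 8x^2 + 8x + 7 = (8)·(x^2 + x + 3) + (9). Hence a·b ≡ 9 (mod f). (F_13[x]/(f) is a field with 13^2 = 169 elements since f is irreducible of degree 2.)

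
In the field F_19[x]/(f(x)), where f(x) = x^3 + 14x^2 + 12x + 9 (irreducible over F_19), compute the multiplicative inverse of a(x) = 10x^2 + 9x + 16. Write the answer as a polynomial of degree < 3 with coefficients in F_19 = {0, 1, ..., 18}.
a(x)^(-1) ≡ 5x^2 + 17x + 17 (mod f(x))

Since f is irreducible over F_19, F_19[x]/(f) is a field and a(x) ≠ 0 has an inverse. Apply the extended Euclidean algorithm to f(x) and a(x) in F_19[x]: f(x) = (2x + 11)·a(x) + (14x + 4);  a(x) = (17x + 8)·(14x + 4) + (3). The last nonzero remainder is the constant 3 = gcd(f, a) in F_19. Back-substituting through the division chain expresses 3 = s(x)·a(x) + t(x)·f(x) with s(x) ≡ 15x^2 + 13x + 13 (mod f), so (15x^2 + 13x + 13)·a(x) ≡ 3 (mod f). Multiplying by 3^(-1) ≡ 13 in F_19 gives a(x)^(-1) ≡ 13·(15x^2 + 13x + 13) ≡ 5x^2 + 17x + 17 (mod f). Check: (10x^2 + 9x + 16)·(5x^2 + 17x + 17) = 12x^4 + 6x^3 + 4x^2 + 7x + 6 ≡ 1 (mod x^3 + 14x^2 + 12x + 9).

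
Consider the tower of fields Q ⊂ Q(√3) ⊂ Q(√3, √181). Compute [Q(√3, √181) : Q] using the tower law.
[Q(√3, √181) : Q] = 4

[Q(√3):Q] = 2 (min poly x^2 - 3, irreducible since 3 is squarefree > 1). For the top step, suppose √181 ∈ Q(√3), say √181 = c + d√3 with c, d ∈ Q. Squaring: 181 = c^2 + 3d^2 + 2cd√3. Since √3 ∉ Q this forces 2cd = 0. If d = 0 then √181 = c ∈ Q, contradicting 181 squarefree > 1. If c = 0 then 181 = 3d^2, so 3·181 = (3d)^2 is a perfect square in Q — but 3·181 = 543 is not a perfect square (since 3 and 181 are distinct squarefree integers). Contradiction. Hence √181 ∉ Q(√3), so x^2 - 181 stays irreducible over Q(√3) and [Q(√3, √181) : Q(√3)] = 2. By the tower law, [Q(√3, √181) : Q] = 2 · 2 = 4.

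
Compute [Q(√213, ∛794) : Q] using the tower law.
[Q(√213, ∛794) : Q] = 6

Let L = Q(√213, ∛794). Since Q(√213) ⊂ L and [Q(√213):Q] = 2, the tower law gives 2 | [L:Q]. Likewise Q(∛794) ⊂ L with [Q(∛794):Q] = 3 (because 794 is not a perfect cube), so 3 | [L:Q]. As gcd(2,3) = 1, [L:Q] is divisible by 6. Conversely L is generated over Q by √213 and ∛794, so [L:Q] ≤ 2·3 = 6. Therefore [Q(√213, ∛794) : Q] = 6.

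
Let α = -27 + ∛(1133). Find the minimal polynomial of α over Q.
m_α(x) = x^3 + 81x^2 + 2187x + 18550

Set β = α + 27 = ∛(1133), so β^3 = 1133. Then (α + 27)^3 - 1133 = 0, i.e. α is a root of g(x) = (x + 27)^3 - 1133 = x^3 + 81x^2 + 2187x + 18550. Since g(x) = h(x + 27) where h(x) = x^3 - 1133, and h is irreducible over Q (because 1133 is not a perfect cube, so h has no rational root, and a monic cubic with no rational root is irreducible), g is also irreducible (irreducibility is preserved under the substitution x → x + 27). Hence m_α(x) = x^3 + 81x^2 + 2187x + 18550.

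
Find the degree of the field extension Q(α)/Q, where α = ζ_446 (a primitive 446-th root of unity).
[Q(α):Q] = 222

The minimal polynomial of ζ_446 over Q is the 446-th cyclotomic polynomial Φ_446(x), which is irreducible over Q and has degree φ(446) = 222. Hence [Q(α):Q] = φ(446) = 222.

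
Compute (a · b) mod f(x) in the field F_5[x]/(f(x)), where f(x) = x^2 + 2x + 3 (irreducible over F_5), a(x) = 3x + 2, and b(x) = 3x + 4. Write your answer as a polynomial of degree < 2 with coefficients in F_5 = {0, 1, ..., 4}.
a · b ≡ 1 (mod f(x))

Multiply in F_5[x]: a(x)·b(x) = (3x + 2)·(3x + 4) = 4x^2 + 3x + 3. This has degree ≥ 2, so divide by f(x) over F_5: 4x^2 + 3x + 3 = (4)·(x^2 + 2x + 3) + (1). Hence a·b ≡ 1 (mod f). (F_5[x]/(f) is a field with 5^2 = 25 elements since f is irreducible of degree 2.)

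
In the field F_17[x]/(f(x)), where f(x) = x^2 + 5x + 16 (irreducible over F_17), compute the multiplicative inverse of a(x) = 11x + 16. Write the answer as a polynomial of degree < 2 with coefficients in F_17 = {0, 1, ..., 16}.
a(x)^(-1) ≡ 2x + 4 (mod f(x))

Since f is irreducible over F_17, F_17[x]/(f) is a field and a(x) ≠ 0 has an inverse. Apply the extended Euclidean algorithm to f(x) and a(x) in F_17[x]: f(x) = (14x + 11)·a(x) + (10). The last nonzero remainder is the constant 10 = gcd(f, a) in F_17. Back-substituting through the division chain expresses 10 = s(x)·a(x) + t(x)·f(x) with s(x) ≡ 3x + 6 (mod f), so (3x + 6)·a(x) ≡ 10 (mod f). Multiplying by 10^(-1) ≡ 12 in F_17 gives a(x)^(-1) ≡ 12·(3x + 6) ≡ 2x + 4 (mod f). Check: (11x + 16)·(2x + 4) = 5x^2 + 8x + 13 ≡ 1 (mod x^2 + 5x + 16).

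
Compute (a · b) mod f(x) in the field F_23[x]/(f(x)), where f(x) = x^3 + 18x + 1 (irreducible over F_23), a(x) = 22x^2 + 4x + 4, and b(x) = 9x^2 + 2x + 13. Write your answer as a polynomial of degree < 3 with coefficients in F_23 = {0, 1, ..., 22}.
a · b ≡ 9x^2 + 9x + 18 (mod f(x))

Multiply in F_23[x]: a(x)·b(x) = (22x^2 + 4x + 4)·(9x^2 + 2x + 13) = 14x^4 + 11x^3 + 8x^2 + 14x + 6. This has degree ≥ 3, so divide by f(x) over F_23: 14x^4 + 11x^3 + 8x^2 + 14x + 6 = (14x + 11)·(x^3 + 18x + 1) + (9x^2 + 9x + 18). Hence a·b ≡ 9x^2 + 9x + 18 (mod f). (F_23[x]/(f) is a field with 23^3 = 12167 elements since f is irreducible of degree 3.)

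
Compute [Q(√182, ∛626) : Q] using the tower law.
[Q(√182, ∛626) : Q] = 6

Let L = Q(√182, ∛626). Since Q(√182) ⊂ L and [Q(√182):Q] = 2, the tower law gives 2 | [L:Q]. Likewise Q(∛626) ⊂ L with [Q(∛626):Q] = 3 (because 626 is not a perfect cube), so 3 | [L:Q]. As gcd(2,3) = 1, [L:Q] is divisible by 6. Conversely L is generated over Q by √182 and ∛626, so [L:Q] ≤ 2·3 = 6. Therefore [Q(√182, ∛626) : Q] = 6.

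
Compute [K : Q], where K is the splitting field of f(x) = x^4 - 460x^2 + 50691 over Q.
[K : Q] = 4

Solving the quadratic in x^2: x^2 = (460 ± √(460^2 - 4·50691))/2 = (460 ± √8836)/2 = (460 ± 94)/2, giving x^2 = 183 or x^2 = 277. So f(x) = (x^2 - 183)(x^2 - 277) and the roots of f are ±√183, ±√277. Hence the splitting field is K = Q(√183, √277). Since 183 and 277 are distinct squarefree integers > 1, their product 50691 is not a perfect square, so √277 ∉ Q(√183). By the tower law [K:Q] = [Q(√183,√277):Q(√183)] · [Q(√183):Q] = 2 · 2 = 4.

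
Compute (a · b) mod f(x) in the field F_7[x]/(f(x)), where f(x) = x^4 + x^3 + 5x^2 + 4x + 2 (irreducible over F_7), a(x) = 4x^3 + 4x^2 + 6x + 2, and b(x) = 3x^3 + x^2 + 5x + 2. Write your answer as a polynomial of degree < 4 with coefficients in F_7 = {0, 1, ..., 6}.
a · b ≡ x^3 + 5x^2 + 4x + 6 (mod f(x))

Multiply in F_7[x]: a(x)·b(x) = (4x^3 + 4x^2 + 6x + 2)·(3x^3 + x^2 + 5x + 2) = 5x^6 + 2x^5 + 5x^3 + 5x^2 + x + 4. This has degree ≥ 4, so divide by f(x) over F_7: 5x^6 + 2x^5 + 5x^3 + 5x^2 + x + 4 = (5x^2 + 4x + 6)·(x^4 + x^3 + 5x^2 + 4x + 2) + (x^3 + 5x^2 + 4x + 6). Hence a·b ≡ x^3 + 5x^2 + 4x + 6 (mod f). (F_7[x]/(f) is a field with 7^4 = 2401 elements since f is irreducible of degree 4.)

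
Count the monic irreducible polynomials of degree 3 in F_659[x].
There are 95396840 monic irreducible polynomials of degree 3 over F_659

Each element of F_{659^3} that lies in no proper subfield is a root of exactly one monic irreducible of degree 3 over F_659, and each such polynomial has 3 distinct roots in F_{659^3}. By Möbius inversion the count is N_659(3) = (1/3) Σ_{d|3} μ(3/d) · 659^d = (1/3)(μ(3)·659^1 + μ(1)·659^3) = 286190520/3 = 95396840.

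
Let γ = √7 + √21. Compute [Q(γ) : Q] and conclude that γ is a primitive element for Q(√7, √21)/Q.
[Q(γ) : Q] = 4 (equivalently, Q(γ) = Q(√7, √21))

Obviously Q(γ) ⊆ Q(√7, √21), and [Q(√7, √21):Q] = 4 (since 7, 21 are distinct squarefree integers > 1 with 147 not a perfect square). To show equality we compute the minimal polynomial of γ. From γ = √7 + √21: γ^2 = 7 + 2√(147) + 21 = 28 + 2√(147), so γ^2 - 28 = 2√(147); squaring, (γ^2 - 28)^2 = 4·147, i.e. γ^4 - 56γ^2 + 784 - 588 = 0, i.e. γ^4 - 56γ^2 + 196 = 0. So γ is a root of x^4 - 56x^2 + 196. This polynomial is irreducible over Q: it has no rational root (each ±√7 ± √21 is irrational), and any factorization into two quadratics over Q would force √(147) ∈ Q (pairing opposite roots) or √7, √21 ∈ Q (other pairings), all impossible. Hence [Q(γ):Q] = 4 = [Q(√7, √21):Q], so Q(γ) = Q(√7, √21).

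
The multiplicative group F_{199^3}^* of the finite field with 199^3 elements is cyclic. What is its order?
|F_{199^3}^*| = 7880598

F_{199^3} has 199^3 = 7880599 elements; its multiplicative group consists of all nonzero elements, so |F_{199^3}^*| = 7880599 - 1 = 7880598. (It is cyclic since any finite subgroup of the multiplicative group of a field is cyclic.)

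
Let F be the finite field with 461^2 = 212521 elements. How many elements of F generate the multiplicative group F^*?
There are φ(212520) = 42240 primitive elements

F_q^* is cyclic of order q - 1 = 212520. A cyclic group of order m has exactly φ(m) generators. Here m = 212520 = 2^3 · 3 · 5 · 7 · 11 · 23, so the number of primitive elements is φ(212520) = 42240.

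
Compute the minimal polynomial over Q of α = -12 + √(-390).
m_α(x) = x^2 + 24x + 534

From α + 12 = √(-390), squaring gives (α + 12)^2 = -390, i.e. α^2 + 24α + 144 = -390, so α^2 + 24α + 534 = 0. The discriminant of x^2 + 24x + 534 is (24)^2 - 4·(534) = 576 - 2136 = -1560, and 4·(-390) is not a perfect square in Q since -390 is squarefree and ≠ 1. Hence x^2 + 24x + 534 is irreducible over Q and is the minimal polynomial of α.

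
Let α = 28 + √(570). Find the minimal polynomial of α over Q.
m_α(x) = x^2 - 56x + 214

From α - 28 = √(570), squaring gives (α - 28)^2 = 570, i.e. α^2 - 56α + 784 = 570, so α^2 - 56α + 214 = 0. The discriminant of x^2 - 56x + 214 is (-56)^2 - 4·(214) = 3136 - 856 = 2280, and 4·(570) is not a perfect square in Q since 570 is squarefree and ≠ 1. Hence x^2 - 56x + 214 is irreducible over Q and is the minimal polynomial of α.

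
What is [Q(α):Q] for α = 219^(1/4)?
[Q(α):Q] = 4

α is a root of x^4 - 219. By Eisenstein's criterion at the prime p = 3 (which divides the constant term 219 but p^2 = 9 does not, since 219 is squarefree), x^4 - 219 is irreducible over Q. Hence [Q(α):Q] = 4.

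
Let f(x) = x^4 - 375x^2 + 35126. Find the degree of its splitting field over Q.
[K : Q] = 4

Solving the quadratic in x^2: x^2 = (375 ± √(375^2 - 4·35126))/2 = (375 ± √121)/2 = (375 ± 11)/2, giving x^2 = 182 or x^2 = 193. So f(x) = (x^2 - 182)(x^2 - 193) and the roots of f are ±√182, ±√193. Hence the splitting field is K = Q(√182, √193). Since 182 and 193 are distinct squarefree integers > 1, their product 35126 is not a perfect square, so √193 ∉ Q(√182). By the tower law [K:Q] = [Q(√182,√193):Q(√182)] · [Q(√182):Q] = 2 · 2 = 4.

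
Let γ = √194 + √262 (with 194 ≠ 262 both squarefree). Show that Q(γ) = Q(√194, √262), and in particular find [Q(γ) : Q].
[Q(γ) : Q] = 4 (equivalently, Q(γ) = Q(√194, √262))

Obviously Q(γ) ⊆ Q(√194, √262), and [Q(√194, √262):Q] = 4 (since 194, 262 are distinct squarefree integers > 1 with 50828 not a perfect square). To show equality we compute the minimal polynomial of γ. From γ = √194 + √262: γ^2 = 194 + 2√(50828) + 262 = 456 + 2√(50828), so γ^2 - 456 = 2√(50828); squaring, (γ^2 - 456)^2 = 4·50828, i.e. γ^4 - 912γ^2 + 207936 - 203312 = 0, i.e. γ^4 - 912γ^2 + 4624 = 0. So γ is a root of x^4 - 912x^2 + 4624. This polynomial is irreducible over Q: it has no rational root (each ±√194 ± √262 is irrational), and any factorization into two quadratics over Q would force √(50828) ∈ Q (pairing opposite roots) or √194, √262 ∈ Q (other pairings), all impossible. Hence [Q(γ):Q] = 4 = [Q(√194, √262):Q], so Q(γ) = Q(√194, √262).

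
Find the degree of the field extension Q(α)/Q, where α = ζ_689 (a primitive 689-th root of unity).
[Q(α):Q] = 624

The minimal polynomial of ζ_689 over Q is the 689-th cyclotomic polynomial Φ_689(x), which is irreducible over Q and has degree φ(689) = 624. Hence [Q(α):Q] = φ(689) = 624.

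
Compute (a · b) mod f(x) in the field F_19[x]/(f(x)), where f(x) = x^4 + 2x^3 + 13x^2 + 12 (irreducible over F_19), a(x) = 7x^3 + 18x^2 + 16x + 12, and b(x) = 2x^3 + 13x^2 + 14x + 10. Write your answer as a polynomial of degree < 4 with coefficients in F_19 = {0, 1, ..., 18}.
a · b ≡ 2x^3 + 11x^2 + 14x + 8 (mod f(x))

Multiply in F_19[x]: a(x)·b(x) = (7x^3 + 18x^2 + 16x + 12)·(2x^3 + 13x^2 + 14x + 10) = 14x^6 + 13x^5 + 3x^4 + 3x^3 + 9x^2 + 5x + 6. This has degree ≥ 4, so divide by f(x) over F_19: 14x^6 + 13x^5 + 3x^4 + 3x^3 + 9x^2 + 5x + 6 = (14x^2 + 4x + 3)·(x^4 + 2x^3 + 13x^2 + 12) + (2x^3 + 11x^2 + 14x + 8). Hence a·b ≡ 2x^3 + 11x^2 + 14x + 8 (mod f). (F_19[x]/(f) is a field with 19^4 = 130321 elements since f is irreducible of degree 4.)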